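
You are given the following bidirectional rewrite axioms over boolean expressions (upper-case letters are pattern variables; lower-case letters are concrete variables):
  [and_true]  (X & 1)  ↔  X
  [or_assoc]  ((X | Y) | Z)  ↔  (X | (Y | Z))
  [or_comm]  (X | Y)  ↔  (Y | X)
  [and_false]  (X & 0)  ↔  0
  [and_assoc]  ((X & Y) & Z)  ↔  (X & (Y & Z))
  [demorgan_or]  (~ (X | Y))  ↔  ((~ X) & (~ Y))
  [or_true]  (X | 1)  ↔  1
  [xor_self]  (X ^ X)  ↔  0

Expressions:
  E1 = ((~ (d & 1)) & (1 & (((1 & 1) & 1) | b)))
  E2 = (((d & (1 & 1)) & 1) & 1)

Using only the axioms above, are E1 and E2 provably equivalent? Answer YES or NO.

NO

Every axiom is a valid identity, so a rewrite proof would force E1 and E2 to agree under every assignment.
At b=0, d=0: E1 = 1 but E2 = 0; they differ, so no derivation exists.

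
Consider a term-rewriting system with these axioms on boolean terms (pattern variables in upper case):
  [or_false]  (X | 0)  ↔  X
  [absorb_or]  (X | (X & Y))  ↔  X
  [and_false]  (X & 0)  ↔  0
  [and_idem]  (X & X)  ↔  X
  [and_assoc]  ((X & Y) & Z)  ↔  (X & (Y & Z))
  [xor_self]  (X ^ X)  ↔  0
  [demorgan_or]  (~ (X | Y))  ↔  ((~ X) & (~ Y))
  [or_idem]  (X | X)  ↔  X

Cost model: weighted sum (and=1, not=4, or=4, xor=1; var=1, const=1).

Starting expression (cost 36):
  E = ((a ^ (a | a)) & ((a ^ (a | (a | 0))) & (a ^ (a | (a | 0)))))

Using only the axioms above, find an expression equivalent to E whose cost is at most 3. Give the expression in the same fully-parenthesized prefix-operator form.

(1) ((a ^ (a | (a | 0))) & (a ^ (a | (a | 0))))  =[and_idem →]=  (a ^ (a | (a | 0)))    ⊢ ((a ^ (a | a)) & (a ^ (a | (a | 0))))
(2) (a | a)  =[or_idem →]=  a    ⊢ ((a ^ a) & (a ^ (a | (a | 0))))
(3) (a | 0)  =[or_false →]=  a    ⊢ ((a ^ a) & (a ^ (a | a)))
(4) (a | a)  =[or_idem →]=  a    ⊢ ((a ^ a) & (a ^ a))
(5) ((a ^ a) & (a ^ a))  =[and_idem →]=  (a ^ a)    ⊢ cost 3, within 3

(a ^ a)   [cost 3]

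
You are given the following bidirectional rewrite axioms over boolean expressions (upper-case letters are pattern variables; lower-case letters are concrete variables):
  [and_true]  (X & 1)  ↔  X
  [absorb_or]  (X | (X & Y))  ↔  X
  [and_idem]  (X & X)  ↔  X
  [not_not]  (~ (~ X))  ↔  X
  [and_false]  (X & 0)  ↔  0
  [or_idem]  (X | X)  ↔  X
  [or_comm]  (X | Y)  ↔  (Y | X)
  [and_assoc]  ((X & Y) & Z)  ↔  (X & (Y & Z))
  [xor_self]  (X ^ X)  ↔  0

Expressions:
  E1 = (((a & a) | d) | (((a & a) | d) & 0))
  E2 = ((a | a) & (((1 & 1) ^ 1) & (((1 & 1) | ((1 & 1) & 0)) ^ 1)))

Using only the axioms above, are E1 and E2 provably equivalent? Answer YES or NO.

NO

The axioms are sound identities: if E1 ↔* E2 then E1 and E2 evaluate identically under any assignment.
Under a=0, d=1: E1 evaluates to 1, E2 to 0. Distinct ⇒ no rewrite sequence connects them.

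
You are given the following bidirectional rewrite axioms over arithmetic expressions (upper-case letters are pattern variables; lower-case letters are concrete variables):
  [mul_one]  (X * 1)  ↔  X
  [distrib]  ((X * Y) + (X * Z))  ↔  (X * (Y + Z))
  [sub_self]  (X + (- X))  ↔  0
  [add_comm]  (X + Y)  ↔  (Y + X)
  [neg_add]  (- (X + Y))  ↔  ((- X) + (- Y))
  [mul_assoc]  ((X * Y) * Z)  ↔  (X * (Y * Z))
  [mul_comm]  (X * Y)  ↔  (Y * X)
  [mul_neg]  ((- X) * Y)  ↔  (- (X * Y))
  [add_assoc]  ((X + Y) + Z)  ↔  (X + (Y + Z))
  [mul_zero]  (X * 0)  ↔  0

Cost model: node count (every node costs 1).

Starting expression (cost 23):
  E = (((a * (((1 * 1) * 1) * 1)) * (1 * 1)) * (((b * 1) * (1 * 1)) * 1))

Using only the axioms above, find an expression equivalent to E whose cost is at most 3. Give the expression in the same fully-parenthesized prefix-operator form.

1. [mul_one →] ((1 * 1) * 1)  →  (1 * 1);  E = (((a * ((1 * 1) * 1)) * (1 * 1)) * (((b * 1) * (1 * 1)) * 1))
2. [mul_one →] (b * 1)  →  b;  E = (((a * ((1 * 1) * 1)) * (1 * 1)) * ((b * (1 * 1)) * 1))
3. [mul_one →] (1 * 1)  →  1;  E = (((a * ((1 * 1) * 1)) * (1 * 1)) * ((b * 1) * 1))
4. [mul_one →] (1 * 1)  →  1;  E = (((a * (1 * 1)) * (1 * 1)) * ((b * 1) * 1))
5. [mul_assoc →] ((a * (1 * 1)) * (1 * 1))  →  (a * ((1 * 1) * (1 * 1)));  E = ((a * ((1 * 1) * (1 * 1))) * ((b * 1) * 1))
6. [mul_one →] (1 * 1)  →  1;  E = ((a * (1 * (1 * 1))) * ((b * 1) * 1))
7. [mul_comm →] (1 * (1 * 1))  →  ((1 * 1) * 1);  E = ((a * ((1 * 1) * 1)) * ((b * 1) * 1))
8. [mul_one →] (b * 1)  →  b;  E = ((a * ((1 * 1) * 1)) * (b * 1))
9. [mul_one →] ((1 * 1) * 1)  →  (1 * 1);  E = ((a * (1 * 1)) * (b * 1))
10. [mul_one →] (1 * 1)  →  1;  E = ((a * 1) * (b * 1))
11. [mul_one →] (a * 1)  →  a;  E = (a * (b * 1))
12. [mul_one →] (b * 1)  →  b;  cost 3 ≤ 3, done

(a * b)   [cost 3]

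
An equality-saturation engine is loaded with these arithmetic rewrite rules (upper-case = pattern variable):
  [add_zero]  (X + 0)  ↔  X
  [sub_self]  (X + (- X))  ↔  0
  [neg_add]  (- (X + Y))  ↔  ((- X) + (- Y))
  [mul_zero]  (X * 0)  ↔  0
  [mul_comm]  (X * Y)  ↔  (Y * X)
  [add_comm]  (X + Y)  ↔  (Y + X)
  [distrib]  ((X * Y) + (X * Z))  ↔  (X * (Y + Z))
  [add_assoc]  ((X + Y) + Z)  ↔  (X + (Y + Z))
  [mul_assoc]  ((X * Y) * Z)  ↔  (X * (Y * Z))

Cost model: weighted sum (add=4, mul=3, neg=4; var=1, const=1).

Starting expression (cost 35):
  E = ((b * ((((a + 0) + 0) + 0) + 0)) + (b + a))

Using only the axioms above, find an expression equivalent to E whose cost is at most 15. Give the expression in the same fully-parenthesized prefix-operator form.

((b * a) + (b + a))   [cost 15]

(1) (a + 0)  =[add_zero →]=  a    ⊢ ((b * (((a + 0) + 0) + 0)) + (b + a))
(2) ((a + 0) + 0)  =[add_zero →]=  (a + 0)    ⊢ ((b * ((a + 0) + 0)) + (b + a))
(3) (a + 0)  =[add_zero →]=  a    ⊢ ((b * (a + 0)) + (b + a))
(4) (a + 0)  =[add_zero →]=  a    ⊢ cost 15, within 15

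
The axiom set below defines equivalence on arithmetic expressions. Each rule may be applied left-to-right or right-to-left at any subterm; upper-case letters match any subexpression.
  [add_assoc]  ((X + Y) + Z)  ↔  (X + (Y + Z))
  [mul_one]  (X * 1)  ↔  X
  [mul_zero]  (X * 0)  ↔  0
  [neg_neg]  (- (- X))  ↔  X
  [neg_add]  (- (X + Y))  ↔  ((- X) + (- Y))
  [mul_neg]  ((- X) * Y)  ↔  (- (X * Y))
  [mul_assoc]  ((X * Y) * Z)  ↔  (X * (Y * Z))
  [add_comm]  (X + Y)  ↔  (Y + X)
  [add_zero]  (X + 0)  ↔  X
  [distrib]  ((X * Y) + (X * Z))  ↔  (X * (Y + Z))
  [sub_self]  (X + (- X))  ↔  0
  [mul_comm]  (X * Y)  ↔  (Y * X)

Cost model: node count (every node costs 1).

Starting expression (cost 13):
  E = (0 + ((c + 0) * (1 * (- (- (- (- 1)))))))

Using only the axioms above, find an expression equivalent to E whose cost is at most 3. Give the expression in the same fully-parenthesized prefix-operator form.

step 1: neg_neg (→) rewrites (- (- (- 1))) into (- 1), now (0 + ((c + 0) * (1 * (- (- 1)))))
step 2: mul_comm (→) rewrites (1 * (- (- 1))) into ((- (- 1)) * 1), now (0 + ((c + 0) * ((- (- 1)) * 1)))
step 3: mul_one (→) rewrites ((- (- 1)) * 1) into (- (- 1)), now (0 + ((c + 0) * (- (- 1))))
step 4: neg_neg (→) rewrites (- (- 1)) into 1, now (0 + ((c + 0) * 1))
step 5: mul_one (→) rewrites ((c + 0) * 1) into (c + 0), now (0 + (c + 0))
step 6: add_zero (→) rewrites (c + 0) into c, reaching cost 3 (bound 3)

(0 + c)   [cost 3]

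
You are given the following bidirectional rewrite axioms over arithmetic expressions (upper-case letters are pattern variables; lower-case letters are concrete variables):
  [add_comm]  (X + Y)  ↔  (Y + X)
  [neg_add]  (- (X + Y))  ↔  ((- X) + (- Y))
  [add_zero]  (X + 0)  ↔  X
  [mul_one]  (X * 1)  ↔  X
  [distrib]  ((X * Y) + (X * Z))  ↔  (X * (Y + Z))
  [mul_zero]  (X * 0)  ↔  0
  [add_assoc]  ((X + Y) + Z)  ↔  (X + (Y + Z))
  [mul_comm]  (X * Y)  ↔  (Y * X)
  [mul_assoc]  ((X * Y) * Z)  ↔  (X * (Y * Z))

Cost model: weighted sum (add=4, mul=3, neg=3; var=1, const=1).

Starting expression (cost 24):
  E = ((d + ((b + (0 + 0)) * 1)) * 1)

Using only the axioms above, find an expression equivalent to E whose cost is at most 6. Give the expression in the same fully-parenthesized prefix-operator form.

(d + b)   [cost 6]

1. [add_zero →] (0 + 0)  →  0;  E = ((d + ((b + 0) * 1)) * 1)
2. [mul_one →] ((b + 0) * 1)  →  (b + 0);  E = ((d + (b + 0)) * 1)
3. [add_zero →] (b + 0)  →  b;  E = ((d + b) * 1)
4. [mul_one →] ((d + b) * 1)  →  (d + b);  cost 6 ≤ 6, done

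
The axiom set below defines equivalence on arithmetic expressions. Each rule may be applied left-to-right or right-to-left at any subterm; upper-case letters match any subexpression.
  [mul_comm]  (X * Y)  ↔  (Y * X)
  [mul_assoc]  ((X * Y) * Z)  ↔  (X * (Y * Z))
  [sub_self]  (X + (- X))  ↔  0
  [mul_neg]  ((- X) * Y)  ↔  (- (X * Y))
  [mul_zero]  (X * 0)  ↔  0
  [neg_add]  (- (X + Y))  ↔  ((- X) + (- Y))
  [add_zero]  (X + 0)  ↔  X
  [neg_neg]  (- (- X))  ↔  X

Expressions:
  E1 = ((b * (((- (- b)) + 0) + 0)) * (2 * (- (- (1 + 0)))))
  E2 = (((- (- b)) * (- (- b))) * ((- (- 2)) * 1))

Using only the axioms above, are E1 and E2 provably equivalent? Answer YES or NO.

YES

1. [add_zero →] ((- (- b)) + 0)  →  (- (- b));  E1 = ((b * ((- (- b)) + 0)) * (2 * (- (- (1 + 0)))))
2. [add_zero →] (1 + 0)  →  1;  E1 = ((b * ((- (- b)) + 0)) * (2 * (- (- 1))))
3. [neg_neg →] (- (- 1))  →  1;  E1 = ((b * ((- (- b)) + 0)) * (2 * 1))
4. [add_zero →] ((- (- b)) + 0)  →  (- (- b));  E1 = ((b * (- (- b))) * (2 * 1))
5. [neg_neg →] (- (- b))  →  b;  E1 = ((b * b) * (2 * 1))
6. [neg_neg ←] 2  →  (- (- 2));  E1 = ((b * b) * ((- (- 2)) * 1))
7. [neg_neg ←] b  →  (- (- b));  E1 = ((b * (- (- b))) * ((- (- 2)) * 1))
8. [neg_neg ←] b  →  (- (- b));  this is E2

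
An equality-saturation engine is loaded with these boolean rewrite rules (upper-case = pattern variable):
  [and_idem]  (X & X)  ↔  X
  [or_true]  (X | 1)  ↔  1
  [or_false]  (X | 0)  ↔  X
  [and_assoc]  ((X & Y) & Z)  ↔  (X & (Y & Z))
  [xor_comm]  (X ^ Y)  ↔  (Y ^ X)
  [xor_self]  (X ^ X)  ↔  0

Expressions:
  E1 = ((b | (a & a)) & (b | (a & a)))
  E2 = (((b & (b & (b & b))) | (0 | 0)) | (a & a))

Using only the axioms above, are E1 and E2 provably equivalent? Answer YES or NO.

YES

step 1: and_idem (→) rewrites (a & a) into a, now ((b | a) & (b | (a & a)))
step 2: and_idem (→) rewrites (a & a) into a, now ((b | a) & (b | a))
step 3: and_idem (→) rewrites ((b | a) & (b | a)) into (b | a)
step 4: or_false (←) rewrites b into (b | 0), now ((b | 0) | a)
step 5: and_idem (←) rewrites b into (b & b), now (((b & b) | 0) | a)
step 6: and_idem (←) rewrites b into (b & b), now (((b & (b & b)) | 0) | a)
step 7: and_idem (←) rewrites a into (a & a), now (((b & (b & b)) | 0) | (a & a))
step 8: or_false (←) rewrites 0 into (0 | 0), now (((b & (b & b)) | (0 | 0)) | (a & a))
step 9: and_idem (←) rewrites b into (b & b), which is E2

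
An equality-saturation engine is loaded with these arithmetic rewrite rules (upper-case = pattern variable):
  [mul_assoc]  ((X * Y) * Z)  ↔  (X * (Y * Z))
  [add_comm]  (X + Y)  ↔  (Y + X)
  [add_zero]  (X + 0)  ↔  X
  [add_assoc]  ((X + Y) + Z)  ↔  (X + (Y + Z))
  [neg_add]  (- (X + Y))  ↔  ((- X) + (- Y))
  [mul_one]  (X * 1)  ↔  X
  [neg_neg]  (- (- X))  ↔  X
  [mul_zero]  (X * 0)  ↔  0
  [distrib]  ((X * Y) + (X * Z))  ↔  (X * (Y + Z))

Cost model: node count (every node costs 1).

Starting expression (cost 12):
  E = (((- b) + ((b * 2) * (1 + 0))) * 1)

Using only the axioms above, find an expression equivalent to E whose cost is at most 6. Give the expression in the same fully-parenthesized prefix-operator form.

((- b) + (b * 2))   [cost 6]

(1) (1 + 0)  =[add_zero →]=  1    ⊢ (((- b) + ((b * 2) * 1)) * 1)
(2) (((- b) + ((b * 2) * 1)) * 1)  =[mul_one →]=  ((- b) + ((b * 2) * 1))
(3) ((b * 2) * 1)  =[mul_one →]=  (b * 2)    ⊢ cost 6, within 6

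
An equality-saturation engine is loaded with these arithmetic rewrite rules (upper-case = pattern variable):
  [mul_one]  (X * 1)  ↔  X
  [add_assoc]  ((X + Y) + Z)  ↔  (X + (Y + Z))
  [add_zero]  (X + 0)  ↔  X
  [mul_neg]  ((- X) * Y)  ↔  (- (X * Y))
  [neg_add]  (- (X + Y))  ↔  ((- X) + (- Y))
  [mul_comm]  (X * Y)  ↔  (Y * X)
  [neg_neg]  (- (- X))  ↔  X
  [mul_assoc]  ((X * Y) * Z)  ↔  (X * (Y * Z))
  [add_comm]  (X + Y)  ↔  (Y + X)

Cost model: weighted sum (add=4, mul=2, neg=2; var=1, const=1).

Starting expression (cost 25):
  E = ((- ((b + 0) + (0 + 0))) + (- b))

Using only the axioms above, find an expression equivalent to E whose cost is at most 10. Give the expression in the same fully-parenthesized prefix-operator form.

((- b) + (- b))   [cost 10]

(1) (0 + 0)  =[add_zero →]=  0    ⊢ ((- ((b + 0) + 0)) + (- b))
(2) (b + 0)  =[add_zero →]=  b    ⊢ ((- (b + 0)) + (- b))
(3) (b + 0)  =[add_zero →]=  b    ⊢ cost 10, within 10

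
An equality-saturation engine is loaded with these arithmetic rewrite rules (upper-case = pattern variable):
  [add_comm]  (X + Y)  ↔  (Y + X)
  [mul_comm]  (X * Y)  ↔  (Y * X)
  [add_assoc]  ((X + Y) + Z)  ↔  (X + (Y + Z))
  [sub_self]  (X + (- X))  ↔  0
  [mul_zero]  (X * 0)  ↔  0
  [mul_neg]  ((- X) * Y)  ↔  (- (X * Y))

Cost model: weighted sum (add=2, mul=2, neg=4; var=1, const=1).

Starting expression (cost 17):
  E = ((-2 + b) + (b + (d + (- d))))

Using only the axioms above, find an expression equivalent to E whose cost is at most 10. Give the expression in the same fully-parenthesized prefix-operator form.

((-2 + b) + (b + 0))   [cost 10]

1. [sub_self →] (d + (- d))  →  0;  cost 10 ≤ 10, done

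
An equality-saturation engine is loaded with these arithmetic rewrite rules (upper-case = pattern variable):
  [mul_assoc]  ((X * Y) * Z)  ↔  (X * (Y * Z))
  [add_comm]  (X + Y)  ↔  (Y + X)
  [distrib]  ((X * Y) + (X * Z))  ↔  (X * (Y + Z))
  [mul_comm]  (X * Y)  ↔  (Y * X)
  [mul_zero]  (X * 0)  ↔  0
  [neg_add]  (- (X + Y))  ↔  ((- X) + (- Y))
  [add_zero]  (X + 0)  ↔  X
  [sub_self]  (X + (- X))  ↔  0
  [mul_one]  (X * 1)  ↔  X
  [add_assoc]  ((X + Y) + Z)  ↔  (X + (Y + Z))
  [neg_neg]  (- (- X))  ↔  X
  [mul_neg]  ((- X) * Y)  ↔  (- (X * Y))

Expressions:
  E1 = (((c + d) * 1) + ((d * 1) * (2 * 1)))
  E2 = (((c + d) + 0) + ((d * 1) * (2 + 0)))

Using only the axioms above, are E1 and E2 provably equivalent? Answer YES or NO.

YES

step 1: mul_one (→) rewrites ((c + d) * 1) into (c + d), now ((c + d) + ((d * 1) * (2 * 1)))
step 2: mul_one (→) rewrites (d * 1) into d, now ((c + d) + (d * (2 * 1)))
step 3: mul_one (→) rewrites (2 * 1) into 2, now ((c + d) + (d * 2))
step 4: add_zero (←) rewrites 2 into (2 + 0), now ((c + d) + (d * (2 + 0)))
step 5: add_zero (←) rewrites (c + d) into ((c + d) + 0), now (((c + d) + 0) + (d * (2 + 0)))
step 6: mul_one (←) rewrites d into (d * 1), which is E2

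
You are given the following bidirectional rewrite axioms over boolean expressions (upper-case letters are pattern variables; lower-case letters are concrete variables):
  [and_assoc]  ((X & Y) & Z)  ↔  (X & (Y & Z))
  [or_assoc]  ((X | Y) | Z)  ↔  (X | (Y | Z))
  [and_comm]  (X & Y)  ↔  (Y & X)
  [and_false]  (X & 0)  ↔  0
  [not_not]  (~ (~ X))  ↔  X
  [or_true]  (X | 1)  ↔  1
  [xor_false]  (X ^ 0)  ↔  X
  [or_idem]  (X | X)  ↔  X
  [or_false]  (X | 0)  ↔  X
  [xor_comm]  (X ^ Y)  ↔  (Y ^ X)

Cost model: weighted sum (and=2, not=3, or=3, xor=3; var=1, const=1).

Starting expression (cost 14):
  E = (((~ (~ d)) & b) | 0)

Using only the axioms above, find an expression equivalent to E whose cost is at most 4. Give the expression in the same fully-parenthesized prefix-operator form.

1. [not_not →] (~ (~ d))  →  d;  E = ((d & b) | 0)
2. [and_comm →] (d & b)  →  (b & d);  E = ((b & d) | 0)
3. [or_false →] ((b & d) | 0)  →  (b & d);  cost 4 ≤ 4, done

(b & d)   [cost 4]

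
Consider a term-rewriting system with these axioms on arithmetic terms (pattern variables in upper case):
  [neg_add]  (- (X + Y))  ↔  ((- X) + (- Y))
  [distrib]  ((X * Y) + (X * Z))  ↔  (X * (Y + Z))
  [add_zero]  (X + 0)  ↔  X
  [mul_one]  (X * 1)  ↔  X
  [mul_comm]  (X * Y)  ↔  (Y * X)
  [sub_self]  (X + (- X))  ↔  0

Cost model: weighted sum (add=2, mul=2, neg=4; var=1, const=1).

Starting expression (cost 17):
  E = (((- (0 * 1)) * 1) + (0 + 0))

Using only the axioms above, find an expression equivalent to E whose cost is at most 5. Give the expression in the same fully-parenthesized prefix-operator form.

(- 0)   [cost 5]

1. [mul_one →] (0 * 1)  →  0;  E = (((- 0) * 1) + (0 + 0))
2. [mul_one →] ((- 0) * 1)  →  (- 0);  E = ((- 0) + (0 + 0))
3. [add_zero →] (0 + 0)  →  0;  E = ((- 0) + 0)
4. [add_zero →] ((- 0) + 0)  →  (- 0);  cost 5 ≤ 5, done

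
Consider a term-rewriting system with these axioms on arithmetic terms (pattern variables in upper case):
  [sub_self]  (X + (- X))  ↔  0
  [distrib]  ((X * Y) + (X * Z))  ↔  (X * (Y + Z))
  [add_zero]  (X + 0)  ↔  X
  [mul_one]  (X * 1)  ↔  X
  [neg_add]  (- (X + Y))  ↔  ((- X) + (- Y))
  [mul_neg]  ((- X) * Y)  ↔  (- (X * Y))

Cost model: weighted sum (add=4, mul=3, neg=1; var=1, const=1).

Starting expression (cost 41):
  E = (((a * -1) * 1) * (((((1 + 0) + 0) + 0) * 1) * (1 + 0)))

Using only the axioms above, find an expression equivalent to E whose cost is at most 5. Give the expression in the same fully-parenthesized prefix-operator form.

(a * -1)   [cost 5]

step 1: mul_one (→) rewrites ((((1 + 0) + 0) + 0) * 1) into (((1 + 0) + 0) + 0), now (((a * -1) * 1) * ((((1 + 0) + 0) + 0) * (1 + 0)))
step 2: add_zero (→) rewrites (((1 + 0) + 0) + 0) into ((1 + 0) + 0), now (((a * -1) * 1) * (((1 + 0) + 0) * (1 + 0)))
step 3: add_zero (→) rewrites (1 + 0) into 1, now (((a * -1) * 1) * (((1 + 0) + 0) * 1))
step 4: mul_one (→) rewrites (((1 + 0) + 0) * 1) into ((1 + 0) + 0), now (((a * -1) * 1) * ((1 + 0) + 0))
step 5: add_zero (→) rewrites ((1 + 0) + 0) into (1 + 0), now (((a * -1) * 1) * (1 + 0))
step 6: add_zero (→) rewrites (1 + 0) into 1, now (((a * -1) * 1) * 1)
step 7: mul_one (→) rewrites ((a * -1) * 1) into (a * -1), now ((a * -1) * 1)
step 8: mul_one (→) rewrites ((a * -1) * 1) into (a * -1), reaching cost 5 (bound 5)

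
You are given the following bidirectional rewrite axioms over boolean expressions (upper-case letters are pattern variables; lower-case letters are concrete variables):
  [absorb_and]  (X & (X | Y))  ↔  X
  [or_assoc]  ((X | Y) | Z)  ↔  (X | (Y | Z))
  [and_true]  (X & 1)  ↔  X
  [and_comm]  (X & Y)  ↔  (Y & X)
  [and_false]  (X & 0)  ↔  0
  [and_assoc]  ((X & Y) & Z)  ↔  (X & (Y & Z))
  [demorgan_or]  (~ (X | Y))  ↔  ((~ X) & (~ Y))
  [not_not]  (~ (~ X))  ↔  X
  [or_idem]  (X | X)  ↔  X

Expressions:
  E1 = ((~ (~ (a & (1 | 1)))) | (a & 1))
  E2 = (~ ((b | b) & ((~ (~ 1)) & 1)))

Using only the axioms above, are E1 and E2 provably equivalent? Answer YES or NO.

NO

Every axiom is a valid identity, so a rewrite proof would force E1 and E2 to agree under every assignment.
At a=0, b=0: E1 = 0 but E2 = 1; they differ, so no derivation exists.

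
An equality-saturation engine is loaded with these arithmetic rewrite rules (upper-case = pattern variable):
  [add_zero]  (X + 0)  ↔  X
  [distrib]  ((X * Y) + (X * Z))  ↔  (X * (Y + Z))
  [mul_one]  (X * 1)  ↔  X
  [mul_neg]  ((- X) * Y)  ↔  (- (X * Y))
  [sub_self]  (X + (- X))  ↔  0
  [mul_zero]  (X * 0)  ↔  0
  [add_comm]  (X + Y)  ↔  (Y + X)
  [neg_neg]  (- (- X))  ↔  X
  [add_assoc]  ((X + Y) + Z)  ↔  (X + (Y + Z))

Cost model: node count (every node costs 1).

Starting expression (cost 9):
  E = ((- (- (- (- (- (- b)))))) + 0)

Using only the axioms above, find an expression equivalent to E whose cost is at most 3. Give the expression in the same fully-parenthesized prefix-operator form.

(1) (- (- (- (- (- (- b))))))  =[neg_neg →]=  (- (- (- (- b))))    ⊢ ((- (- (- (- b)))) + 0)
(2) (- (- (- (- b))))  =[neg_neg →]=  (- (- b))    ⊢ ((- (- b)) + 0)
(3) ((- (- b)) + 0)  =[add_zero →]=  (- (- b))    ⊢ cost 3, within 3

(- (- b))   [cost 3]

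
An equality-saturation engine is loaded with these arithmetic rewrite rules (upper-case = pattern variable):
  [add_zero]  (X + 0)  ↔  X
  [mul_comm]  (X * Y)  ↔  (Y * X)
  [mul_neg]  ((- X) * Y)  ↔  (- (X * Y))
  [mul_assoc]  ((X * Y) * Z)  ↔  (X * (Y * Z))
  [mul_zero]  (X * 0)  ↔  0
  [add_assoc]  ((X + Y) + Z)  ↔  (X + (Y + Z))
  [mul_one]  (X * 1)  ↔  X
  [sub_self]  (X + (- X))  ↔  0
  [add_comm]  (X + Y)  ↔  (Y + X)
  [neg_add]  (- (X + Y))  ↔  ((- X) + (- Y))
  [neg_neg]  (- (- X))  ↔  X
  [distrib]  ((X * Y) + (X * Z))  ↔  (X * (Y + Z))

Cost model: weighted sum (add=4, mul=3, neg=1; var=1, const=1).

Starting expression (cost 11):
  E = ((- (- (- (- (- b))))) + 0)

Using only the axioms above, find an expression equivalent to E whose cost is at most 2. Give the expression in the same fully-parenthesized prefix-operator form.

(- b)   [cost 2]

1. [neg_neg →] (- (- (- (- b))))  →  (- (- b));  E = ((- (- (- b))) + 0)
2. [neg_neg →] (- (- b))  →  b;  E = ((- b) + 0)
3. [add_zero →] ((- b) + 0)  →  (- b);  cost 2 ≤ 2, done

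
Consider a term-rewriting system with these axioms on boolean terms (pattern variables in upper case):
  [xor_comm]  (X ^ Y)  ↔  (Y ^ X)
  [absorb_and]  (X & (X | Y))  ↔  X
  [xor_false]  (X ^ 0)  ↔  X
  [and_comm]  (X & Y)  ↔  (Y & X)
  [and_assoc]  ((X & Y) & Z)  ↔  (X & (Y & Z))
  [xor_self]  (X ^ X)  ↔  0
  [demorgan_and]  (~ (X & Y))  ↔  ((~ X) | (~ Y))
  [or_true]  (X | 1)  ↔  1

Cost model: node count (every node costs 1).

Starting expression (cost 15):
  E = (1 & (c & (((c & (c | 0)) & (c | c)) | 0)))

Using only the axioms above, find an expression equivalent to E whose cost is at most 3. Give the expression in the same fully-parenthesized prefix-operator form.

step 1: absorb_and (→) rewrites (c & (c | 0)) into c, now (1 & (c & ((c & (c | c)) | 0)))
step 2: absorb_and (→) rewrites (c & (c | c)) into c, now (1 & (c & (c | 0)))
step 3: absorb_and (→) rewrites (c & (c | 0)) into c, reaching cost 3 (bound 3)

(1 & c)   [cost 3]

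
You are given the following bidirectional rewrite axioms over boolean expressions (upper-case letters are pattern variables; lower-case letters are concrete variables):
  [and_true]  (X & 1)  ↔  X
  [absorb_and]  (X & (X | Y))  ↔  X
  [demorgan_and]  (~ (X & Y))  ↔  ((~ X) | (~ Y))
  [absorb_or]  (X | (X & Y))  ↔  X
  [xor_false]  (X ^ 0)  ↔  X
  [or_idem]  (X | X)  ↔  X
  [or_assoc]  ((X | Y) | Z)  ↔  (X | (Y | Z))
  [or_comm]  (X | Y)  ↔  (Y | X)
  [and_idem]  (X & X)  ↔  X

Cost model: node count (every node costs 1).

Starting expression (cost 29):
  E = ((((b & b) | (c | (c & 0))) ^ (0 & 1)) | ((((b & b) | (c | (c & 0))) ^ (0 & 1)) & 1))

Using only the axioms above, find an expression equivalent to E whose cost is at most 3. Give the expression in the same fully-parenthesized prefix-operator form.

1. [absorb_or →] ((((b & b) | (c | (c & 0))) ^ (0 & 1)) | ((((b & b) | (c | (c & 0))) ^ (0 & 1)) & 1))  →  (((b & b) | (c | (c & 0))) ^ (0 & 1))
2. [and_idem →] (b & b)  →  b;  E = ((b | (c | (c & 0))) ^ (0 & 1))
3. [absorb_or →] (c | (c & 0))  →  c;  E = ((b | c) ^ (0 & 1))
4. [and_true →] (0 & 1)  →  0;  E = ((b | c) ^ 0)
5. [xor_false →] ((b | c) ^ 0)  →  (b | c);  cost 3 ≤ 3, done

(b | c)   [cost 3]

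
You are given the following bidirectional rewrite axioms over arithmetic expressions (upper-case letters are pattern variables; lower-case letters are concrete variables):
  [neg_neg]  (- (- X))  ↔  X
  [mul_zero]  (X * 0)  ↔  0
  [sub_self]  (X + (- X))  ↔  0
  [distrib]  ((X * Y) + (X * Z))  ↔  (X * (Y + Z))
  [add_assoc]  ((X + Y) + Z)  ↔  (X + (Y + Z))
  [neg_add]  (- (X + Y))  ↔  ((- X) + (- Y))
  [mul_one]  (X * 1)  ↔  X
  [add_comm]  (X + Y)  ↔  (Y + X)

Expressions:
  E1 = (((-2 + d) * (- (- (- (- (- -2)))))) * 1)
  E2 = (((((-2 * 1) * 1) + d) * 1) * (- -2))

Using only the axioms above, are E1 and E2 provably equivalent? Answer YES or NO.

(1) (- (- (- (- (- -2)))))  =[neg_neg →]=  (- (- (- -2)))    ⊢ (((-2 + d) * (- (- (- -2)))) * 1)
(2) (- (- -2))  =[neg_neg →]=  -2    ⊢ (((-2 + d) * (- -2)) * 1)
(3) (((-2 + d) * (- -2)) * 1)  =[mul_one →]=  ((-2 + d) * (- -2))
(4) -2  =[mul_one ←]=  (-2 * 1)    ⊢ (((-2 * 1) + d) * (- -2))
(5) ((-2 * 1) + d)  =[mul_one ←]=  (((-2 * 1) + d) * 1)    ⊢ ((((-2 * 1) + d) * 1) * (- -2))
(6) -2  =[mul_one ←]=  (-2 * 1)    ⊢ E2

YES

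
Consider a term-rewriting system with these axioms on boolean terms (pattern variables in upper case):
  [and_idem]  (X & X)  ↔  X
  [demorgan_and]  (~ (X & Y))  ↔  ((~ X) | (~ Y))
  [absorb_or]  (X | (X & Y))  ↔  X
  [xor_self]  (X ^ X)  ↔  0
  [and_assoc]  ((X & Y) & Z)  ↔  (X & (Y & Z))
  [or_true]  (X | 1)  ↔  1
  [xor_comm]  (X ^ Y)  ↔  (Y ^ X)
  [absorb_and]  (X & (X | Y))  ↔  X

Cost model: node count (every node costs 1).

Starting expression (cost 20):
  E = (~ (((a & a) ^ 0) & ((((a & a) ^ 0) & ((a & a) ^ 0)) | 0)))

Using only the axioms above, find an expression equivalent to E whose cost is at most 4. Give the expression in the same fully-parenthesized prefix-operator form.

1. [and_idem →] (((a & a) ^ 0) & ((a & a) ^ 0))  →  ((a & a) ^ 0);  E = (~ (((a & a) ^ 0) & (((a & a) ^ 0) | 0)))
2. [absorb_and →] (((a & a) ^ 0) & (((a & a) ^ 0) | 0))  →  ((a & a) ^ 0);  E = (~ ((a & a) ^ 0))
3. [and_idem →] (a & a)  →  a;  cost 4 ≤ 4, done

(~ (a ^ 0))   [cost 4]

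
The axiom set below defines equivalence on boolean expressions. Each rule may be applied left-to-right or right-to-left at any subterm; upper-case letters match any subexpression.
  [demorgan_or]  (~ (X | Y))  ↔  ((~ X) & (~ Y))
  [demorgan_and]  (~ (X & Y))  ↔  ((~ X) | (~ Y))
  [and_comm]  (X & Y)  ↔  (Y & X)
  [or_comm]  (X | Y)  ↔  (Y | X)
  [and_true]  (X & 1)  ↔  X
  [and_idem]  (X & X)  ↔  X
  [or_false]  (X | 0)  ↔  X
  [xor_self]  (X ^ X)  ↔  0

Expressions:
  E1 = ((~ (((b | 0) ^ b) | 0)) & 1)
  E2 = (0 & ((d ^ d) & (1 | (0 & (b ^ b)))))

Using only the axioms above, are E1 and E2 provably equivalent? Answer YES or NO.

NO

Every axiom is a valid identity, so a rewrite proof would force E1 and E2 to agree under every assignment.
At b=0, d=0: E1 = 1 but E2 = 0; they differ, so no derivation exists.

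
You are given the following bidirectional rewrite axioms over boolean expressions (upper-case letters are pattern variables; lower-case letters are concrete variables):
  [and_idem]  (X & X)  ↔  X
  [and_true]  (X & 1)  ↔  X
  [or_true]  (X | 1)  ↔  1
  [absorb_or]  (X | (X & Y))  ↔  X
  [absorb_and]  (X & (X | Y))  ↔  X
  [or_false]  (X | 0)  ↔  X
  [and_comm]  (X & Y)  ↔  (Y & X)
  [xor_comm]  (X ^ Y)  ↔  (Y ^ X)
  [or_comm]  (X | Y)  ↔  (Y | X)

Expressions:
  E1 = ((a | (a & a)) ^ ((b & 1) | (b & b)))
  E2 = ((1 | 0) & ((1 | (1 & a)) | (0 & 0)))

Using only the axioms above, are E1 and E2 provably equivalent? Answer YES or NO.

The axioms are sound identities: if E1 ↔* E2 then E1 and E2 evaluate identically under any assignment.
Under a=0, b=0: E1 evaluates to 0, E2 to 1. Distinct ⇒ no rewrite sequence connects them.

NO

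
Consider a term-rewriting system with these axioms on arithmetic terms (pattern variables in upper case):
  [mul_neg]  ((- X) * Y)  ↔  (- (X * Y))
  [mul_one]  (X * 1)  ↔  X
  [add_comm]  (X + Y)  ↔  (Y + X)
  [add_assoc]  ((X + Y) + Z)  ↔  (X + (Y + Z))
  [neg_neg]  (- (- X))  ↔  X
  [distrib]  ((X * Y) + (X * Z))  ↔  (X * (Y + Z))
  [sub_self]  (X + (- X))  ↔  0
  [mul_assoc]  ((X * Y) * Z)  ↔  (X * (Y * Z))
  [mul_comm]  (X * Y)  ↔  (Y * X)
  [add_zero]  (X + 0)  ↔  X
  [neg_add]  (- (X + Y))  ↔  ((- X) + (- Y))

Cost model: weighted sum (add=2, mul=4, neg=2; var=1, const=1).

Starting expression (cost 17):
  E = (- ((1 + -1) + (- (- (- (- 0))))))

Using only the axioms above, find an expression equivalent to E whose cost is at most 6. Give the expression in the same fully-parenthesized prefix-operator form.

(1) (- (- (- (- 0))))  =[neg_neg →]=  (- (- 0))    ⊢ (- ((1 + -1) + (- (- 0))))
(2) (- (- 0))  =[neg_neg →]=  0    ⊢ (- ((1 + -1) + 0))
(3) ((1 + -1) + 0)  =[add_zero →]=  (1 + -1)    ⊢ cost 6, within 6

(- (1 + -1))   [cost 6]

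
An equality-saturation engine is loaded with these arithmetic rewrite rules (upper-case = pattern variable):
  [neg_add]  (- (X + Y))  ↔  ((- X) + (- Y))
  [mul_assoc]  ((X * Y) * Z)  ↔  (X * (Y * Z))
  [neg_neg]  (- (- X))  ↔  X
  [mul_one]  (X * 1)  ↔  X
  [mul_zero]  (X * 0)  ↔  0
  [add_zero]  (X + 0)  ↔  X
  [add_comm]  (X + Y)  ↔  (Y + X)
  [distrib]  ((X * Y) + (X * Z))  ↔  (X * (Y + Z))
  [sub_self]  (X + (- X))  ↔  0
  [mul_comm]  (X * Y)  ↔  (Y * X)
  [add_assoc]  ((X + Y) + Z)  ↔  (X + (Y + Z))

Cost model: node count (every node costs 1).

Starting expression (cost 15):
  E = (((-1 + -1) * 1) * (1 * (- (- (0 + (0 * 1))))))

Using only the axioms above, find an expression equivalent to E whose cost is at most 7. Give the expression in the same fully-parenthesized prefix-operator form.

step 1: mul_one (→) rewrites (0 * 1) into 0, now (((-1 + -1) * 1) * (1 * (- (- (0 + 0)))))
step 2: add_zero (→) rewrites (0 + 0) into 0, now (((-1 + -1) * 1) * (1 * (- (- 0))))
step 3: neg_neg (→) rewrites (- (- 0)) into 0, now (((-1 + -1) * 1) * (1 * 0))
step 4: mul_one (→) rewrites ((-1 + -1) * 1) into (-1 + -1), reaching cost 7 (bound 7)

((-1 + -1) * (1 * 0))   [cost 7]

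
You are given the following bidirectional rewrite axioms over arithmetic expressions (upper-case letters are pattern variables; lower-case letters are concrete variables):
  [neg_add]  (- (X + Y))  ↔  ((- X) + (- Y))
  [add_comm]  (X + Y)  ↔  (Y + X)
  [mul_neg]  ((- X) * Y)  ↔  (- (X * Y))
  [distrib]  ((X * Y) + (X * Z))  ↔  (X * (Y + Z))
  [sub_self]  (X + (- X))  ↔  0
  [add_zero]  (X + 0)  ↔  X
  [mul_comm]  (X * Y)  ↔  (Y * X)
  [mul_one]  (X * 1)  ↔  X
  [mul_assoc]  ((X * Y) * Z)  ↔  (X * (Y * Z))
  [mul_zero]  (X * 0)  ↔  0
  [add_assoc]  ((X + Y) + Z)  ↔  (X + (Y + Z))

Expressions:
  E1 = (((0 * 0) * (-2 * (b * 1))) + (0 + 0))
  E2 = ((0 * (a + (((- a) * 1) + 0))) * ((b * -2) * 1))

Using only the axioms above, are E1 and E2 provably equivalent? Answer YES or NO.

(1) (b * 1)  =[mul_one →]=  b    ⊢ (((0 * 0) * (-2 * b)) + (0 + 0))
(2) ((0 * 0) * (-2 * b))  =[mul_comm →]=  ((-2 * b) * (0 * 0))    ⊢ (((-2 * b) * (0 * 0)) + (0 + 0))
(3) (0 + 0)  =[add_zero →]=  0    ⊢ (((-2 * b) * (0 * 0)) + 0)
(4) ((-2 * b) * (0 * 0))  =[mul_comm →]=  ((0 * 0) * (-2 * b))    ⊢ (((0 * 0) * (-2 * b)) + 0)
(5) (-2 * b)  =[mul_comm →]=  (b * -2)    ⊢ (((0 * 0) * (b * -2)) + 0)
(6) (((0 * 0) * (b * -2)) + 0)  =[add_zero →]=  ((0 * 0) * (b * -2))
(7) 0  =[sub_self ←]=  (a + (- a))    ⊢ (((a + (- a)) * 0) * (b * -2))
(8) ((a + (- a)) * 0)  =[mul_comm →]=  (0 * (a + (- a)))    ⊢ ((0 * (a + (- a))) * (b * -2))
(9) (- a)  =[mul_one ←]=  ((- a) * 1)    ⊢ ((0 * (a + ((- a) * 1))) * (b * -2))
(10) (b * -2)  =[mul_one ←]=  ((b * -2) * 1)    ⊢ ((0 * (a + ((- a) * 1))) * ((b * -2) * 1))
(11) ((- a) * 1)  =[add_zero ←]=  (((- a) * 1) + 0)    ⊢ E2

YES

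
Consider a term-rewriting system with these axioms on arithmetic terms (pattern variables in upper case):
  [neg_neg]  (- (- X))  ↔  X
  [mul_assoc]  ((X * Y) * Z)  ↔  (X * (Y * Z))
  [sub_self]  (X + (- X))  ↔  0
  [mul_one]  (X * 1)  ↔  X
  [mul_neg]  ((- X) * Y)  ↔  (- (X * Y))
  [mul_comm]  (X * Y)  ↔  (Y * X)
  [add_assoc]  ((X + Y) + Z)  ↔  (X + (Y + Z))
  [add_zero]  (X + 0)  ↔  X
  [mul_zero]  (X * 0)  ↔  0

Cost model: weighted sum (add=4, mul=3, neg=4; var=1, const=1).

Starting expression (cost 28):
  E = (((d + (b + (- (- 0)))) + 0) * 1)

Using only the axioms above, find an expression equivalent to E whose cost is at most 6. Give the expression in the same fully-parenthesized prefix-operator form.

(d + b)   [cost 6]

1. [neg_neg →] (- (- 0))  →  0;  E = (((d + (b + 0)) + 0) * 1)
2. [mul_one →] (((d + (b + 0)) + 0) * 1)  →  ((d + (b + 0)) + 0)
3. [add_zero →] ((d + (b + 0)) + 0)  →  (d + (b + 0))
4. [add_zero →] (b + 0)  →  b;  cost 6 ≤ 6, done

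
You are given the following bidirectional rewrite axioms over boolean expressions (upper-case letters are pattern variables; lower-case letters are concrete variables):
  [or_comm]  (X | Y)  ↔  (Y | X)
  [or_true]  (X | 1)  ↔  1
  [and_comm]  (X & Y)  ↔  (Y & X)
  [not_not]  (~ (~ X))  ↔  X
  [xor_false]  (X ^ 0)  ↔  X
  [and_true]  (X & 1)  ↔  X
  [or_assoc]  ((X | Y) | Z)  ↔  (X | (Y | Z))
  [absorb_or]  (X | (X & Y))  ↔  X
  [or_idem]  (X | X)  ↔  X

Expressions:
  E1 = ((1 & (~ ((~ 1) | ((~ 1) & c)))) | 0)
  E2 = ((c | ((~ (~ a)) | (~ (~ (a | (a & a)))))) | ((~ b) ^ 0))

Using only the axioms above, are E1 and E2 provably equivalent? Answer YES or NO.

NO

All listed rules preserve value, hence provable equivalence implies equal values everywhere; look for a separating assignment.
a=0, b=1, c=0 gives E1 ↦ 1, E2 ↦ 0; values differ ⇒ not provably equivalent.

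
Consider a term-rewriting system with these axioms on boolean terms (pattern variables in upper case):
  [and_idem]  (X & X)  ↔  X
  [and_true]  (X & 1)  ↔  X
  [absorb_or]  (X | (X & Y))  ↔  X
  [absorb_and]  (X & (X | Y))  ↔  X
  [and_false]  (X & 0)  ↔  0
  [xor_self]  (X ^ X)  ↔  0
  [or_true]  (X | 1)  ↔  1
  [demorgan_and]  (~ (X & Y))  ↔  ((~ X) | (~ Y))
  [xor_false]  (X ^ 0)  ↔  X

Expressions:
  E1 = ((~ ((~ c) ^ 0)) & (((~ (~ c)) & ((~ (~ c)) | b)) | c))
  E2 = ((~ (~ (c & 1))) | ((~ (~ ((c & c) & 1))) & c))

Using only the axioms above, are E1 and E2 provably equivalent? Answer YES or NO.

YES

step 1: absorb_and (→) rewrites ((~ (~ c)) & ((~ (~ c)) | b)) into (~ (~ c)), now ((~ ((~ c) ^ 0)) & ((~ (~ c)) | c))
step 2: xor_false (→) rewrites ((~ c) ^ 0) into (~ c), now ((~ (~ c)) & ((~ (~ c)) | c))
step 3: absorb_and (→) rewrites ((~ (~ c)) & ((~ (~ c)) | c)) into (~ (~ c))
step 4: and_true (←) rewrites c into (c & 1), now (~ (~ (c & 1)))
step 5: absorb_or (←) rewrites (~ (~ (c & 1))) into ((~ (~ (c & 1))) | ((~ (~ (c & 1))) & c))
step 6: and_idem (←) rewrites c into (c & c), which is E2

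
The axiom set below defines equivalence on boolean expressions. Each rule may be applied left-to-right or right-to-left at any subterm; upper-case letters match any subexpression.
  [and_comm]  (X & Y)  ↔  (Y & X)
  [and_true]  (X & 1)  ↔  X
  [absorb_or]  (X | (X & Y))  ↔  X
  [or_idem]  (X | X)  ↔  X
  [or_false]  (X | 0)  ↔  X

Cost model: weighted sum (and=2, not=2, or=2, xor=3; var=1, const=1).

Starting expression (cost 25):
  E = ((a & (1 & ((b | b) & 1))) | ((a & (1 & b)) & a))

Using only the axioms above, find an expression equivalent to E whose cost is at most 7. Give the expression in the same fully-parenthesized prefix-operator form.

(a & (1 & b))   [cost 7]

(1) (b | b)  =[or_idem →]=  b    ⊢ ((a & (1 & (b & 1))) | ((a & (1 & b)) & a))
(2) (b & 1)  =[and_true →]=  b    ⊢ ((a & (1 & b)) | ((a & (1 & b)) & a))
(3) ((a & (1 & b)) | ((a & (1 & b)) & a))  =[absorb_or →]=  (a & (1 & b))    ⊢ cost 7, within 7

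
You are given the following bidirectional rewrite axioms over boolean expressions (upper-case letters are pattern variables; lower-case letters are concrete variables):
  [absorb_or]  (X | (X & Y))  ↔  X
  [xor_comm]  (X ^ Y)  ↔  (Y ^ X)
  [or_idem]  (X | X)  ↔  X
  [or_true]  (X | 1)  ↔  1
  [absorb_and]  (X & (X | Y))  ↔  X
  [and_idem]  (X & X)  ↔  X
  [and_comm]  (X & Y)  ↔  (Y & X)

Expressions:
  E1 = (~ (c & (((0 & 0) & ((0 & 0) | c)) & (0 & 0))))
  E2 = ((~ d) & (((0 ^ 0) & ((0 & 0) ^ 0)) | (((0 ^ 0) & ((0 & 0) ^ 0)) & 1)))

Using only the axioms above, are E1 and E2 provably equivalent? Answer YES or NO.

The axioms are sound identities: if E1 ↔* E2 then E1 and E2 evaluate identically under any assignment.
Under c=0, d=0: E1 evaluates to 1, E2 to 0. Distinct ⇒ no rewrite sequence connects them.

NO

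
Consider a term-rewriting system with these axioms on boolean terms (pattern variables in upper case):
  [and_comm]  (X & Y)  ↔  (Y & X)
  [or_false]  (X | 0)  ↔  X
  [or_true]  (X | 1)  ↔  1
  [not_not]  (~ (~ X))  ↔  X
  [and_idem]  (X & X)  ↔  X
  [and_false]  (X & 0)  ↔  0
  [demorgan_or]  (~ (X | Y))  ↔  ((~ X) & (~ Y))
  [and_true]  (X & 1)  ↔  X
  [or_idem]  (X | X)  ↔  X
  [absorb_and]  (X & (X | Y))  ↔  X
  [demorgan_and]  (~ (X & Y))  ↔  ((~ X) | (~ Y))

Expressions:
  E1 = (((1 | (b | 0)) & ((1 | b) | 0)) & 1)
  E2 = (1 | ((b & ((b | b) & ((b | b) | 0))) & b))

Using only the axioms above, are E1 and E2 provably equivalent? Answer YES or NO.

(1) (b | 0)  =[or_false →]=  b    ⊢ (((1 | b) & ((1 | b) | 0)) & 1)
(2) (((1 | b) & ((1 | b) | 0)) & 1)  =[and_true →]=  ((1 | b) & ((1 | b) | 0))
(3) ((1 | b) & ((1 | b) | 0))  =[absorb_and →]=  (1 | b)
(4) b  =[and_idem ←]=  (b & b)    ⊢ (1 | (b & b))
(5) b  =[absorb_and ←]=  (b & (b | b))    ⊢ (1 | ((b & (b | b)) & b))
(6) (b | b)  =[absorb_and ←]=  ((b | b) & ((b | b) | 0))    ⊢ E2

YES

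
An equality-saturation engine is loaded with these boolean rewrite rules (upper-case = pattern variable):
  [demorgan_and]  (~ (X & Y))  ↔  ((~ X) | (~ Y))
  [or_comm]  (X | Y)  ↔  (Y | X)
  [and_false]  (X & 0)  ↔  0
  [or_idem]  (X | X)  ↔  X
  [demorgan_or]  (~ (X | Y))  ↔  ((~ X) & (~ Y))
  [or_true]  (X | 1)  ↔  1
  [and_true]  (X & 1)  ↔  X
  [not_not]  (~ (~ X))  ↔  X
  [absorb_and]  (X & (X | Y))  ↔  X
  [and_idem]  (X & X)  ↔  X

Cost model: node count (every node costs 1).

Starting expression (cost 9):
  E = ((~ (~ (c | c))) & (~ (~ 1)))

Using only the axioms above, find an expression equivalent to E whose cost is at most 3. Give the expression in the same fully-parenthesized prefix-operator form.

(~ (~ c))   [cost 3]

1. [not_not →] (~ (~ 1))  →  1;  E = ((~ (~ (c | c))) & 1)
2. [or_idem →] (c | c)  →  c;  E = ((~ (~ c)) & 1)
3. [and_true →] ((~ (~ c)) & 1)  →  (~ (~ c));  cost 3 ≤ 3, done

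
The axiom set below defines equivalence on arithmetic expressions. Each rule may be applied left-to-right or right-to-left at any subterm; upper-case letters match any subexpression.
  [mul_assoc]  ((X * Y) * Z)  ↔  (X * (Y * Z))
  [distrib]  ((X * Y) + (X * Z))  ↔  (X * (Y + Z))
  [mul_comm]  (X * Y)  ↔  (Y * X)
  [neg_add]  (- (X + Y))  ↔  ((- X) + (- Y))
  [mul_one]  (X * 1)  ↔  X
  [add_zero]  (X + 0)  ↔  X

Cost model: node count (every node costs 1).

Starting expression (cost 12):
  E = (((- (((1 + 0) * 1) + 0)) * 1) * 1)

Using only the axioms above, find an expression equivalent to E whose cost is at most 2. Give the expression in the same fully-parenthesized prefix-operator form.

step 1: mul_one (→) rewrites ((1 + 0) * 1) into (1 + 0), now (((- ((1 + 0) + 0)) * 1) * 1)
step 2: add_zero (→) rewrites ((1 + 0) + 0) into (1 + 0), now (((- (1 + 0)) * 1) * 1)
step 3: mul_one (→) rewrites ((- (1 + 0)) * 1) into (- (1 + 0)), now ((- (1 + 0)) * 1)
step 4: mul_one (→) rewrites ((- (1 + 0)) * 1) into (- (1 + 0))
step 5: add_zero (→) rewrites (1 + 0) into 1, reaching cost 2 (bound 2)

(- 1)   [cost 2]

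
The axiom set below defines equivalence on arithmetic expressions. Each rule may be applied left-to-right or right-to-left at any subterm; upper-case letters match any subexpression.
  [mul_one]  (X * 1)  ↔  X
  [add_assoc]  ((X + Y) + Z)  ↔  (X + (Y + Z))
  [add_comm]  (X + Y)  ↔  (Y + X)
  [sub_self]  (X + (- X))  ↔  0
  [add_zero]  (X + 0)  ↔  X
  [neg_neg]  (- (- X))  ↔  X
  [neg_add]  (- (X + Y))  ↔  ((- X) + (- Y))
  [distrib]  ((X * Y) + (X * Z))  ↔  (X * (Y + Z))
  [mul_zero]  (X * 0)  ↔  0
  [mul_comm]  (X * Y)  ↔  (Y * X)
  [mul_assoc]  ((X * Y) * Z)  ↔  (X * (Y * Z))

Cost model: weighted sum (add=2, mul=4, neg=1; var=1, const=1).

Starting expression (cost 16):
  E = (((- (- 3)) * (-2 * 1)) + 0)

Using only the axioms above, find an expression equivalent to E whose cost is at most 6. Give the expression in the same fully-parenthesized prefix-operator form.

1. [mul_one →] (-2 * 1)  →  -2;  E = (((- (- 3)) * -2) + 0)
2. [add_zero →] (((- (- 3)) * -2) + 0)  →  ((- (- 3)) * -2)
3. [neg_neg →] (- (- 3))  →  3;  cost 6 ≤ 6, done

(3 * -2)   [cost 6]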